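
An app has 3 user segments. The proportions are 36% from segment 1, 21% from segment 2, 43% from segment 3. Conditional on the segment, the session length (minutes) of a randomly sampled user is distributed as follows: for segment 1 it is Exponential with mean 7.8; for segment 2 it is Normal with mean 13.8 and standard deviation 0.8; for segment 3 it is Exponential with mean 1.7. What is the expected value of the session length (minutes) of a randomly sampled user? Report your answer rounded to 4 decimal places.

6.4370

Component means — 1: 7.8; 2: 13.8; 3: 1.7.
E[X] = 0.36·7.8 + 0.21·13.8 + 0.43·1.7 = 6.437.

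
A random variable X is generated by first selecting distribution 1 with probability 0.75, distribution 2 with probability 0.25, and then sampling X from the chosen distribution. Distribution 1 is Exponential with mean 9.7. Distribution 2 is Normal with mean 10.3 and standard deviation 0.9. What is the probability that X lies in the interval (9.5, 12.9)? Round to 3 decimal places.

Conditional on each component, P(9.5 < X < 12.9): 1: 0.111039; 2: 0.811036.
By total probability, P(9.5 < X < 12.9) = 0.75·0.111039 + 0.25·0.811036 = 0.286038.

0.286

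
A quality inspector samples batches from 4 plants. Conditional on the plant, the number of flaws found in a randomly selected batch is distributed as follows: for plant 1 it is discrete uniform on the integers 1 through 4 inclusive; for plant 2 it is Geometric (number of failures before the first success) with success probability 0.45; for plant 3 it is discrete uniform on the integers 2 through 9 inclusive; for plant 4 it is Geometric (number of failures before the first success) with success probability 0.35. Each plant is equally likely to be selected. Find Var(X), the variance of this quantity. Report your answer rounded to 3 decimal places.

Per component, 1: μ=2.5, E[X²]=7.5; 2: μ=1.22222, E[X²]=4.20988; 3: μ=5.5, E[X²]=35.5; 4: μ=1.85714, E[X²]=8.7551.
E[X] = 0.25·2.5 + 0.25·1.22222 + 0.25·5.5 + 0.25·1.85714 = 2.76984.
E[X²] = 0.25·7.5 + 0.25·4.20988 + 0.25·35.5 + 0.25·8.7551 = 13.9912.
Var(X) = E[X²] − (E[X])² = 13.9912 − 7.67202 = 6.31922.

6.319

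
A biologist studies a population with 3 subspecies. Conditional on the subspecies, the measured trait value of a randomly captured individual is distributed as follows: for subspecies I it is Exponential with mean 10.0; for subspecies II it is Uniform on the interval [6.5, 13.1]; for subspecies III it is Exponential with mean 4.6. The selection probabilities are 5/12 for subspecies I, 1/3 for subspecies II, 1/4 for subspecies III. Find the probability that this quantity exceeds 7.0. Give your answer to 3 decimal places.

0.570

Conditional on each subspecies, P(X > 7.0): I: 0.496585; II: 0.924242; III: 0.218332.
By total probability, P(X > 7.0) = 0.416667·0.496585 + 0.333333·0.924242 + 0.25·0.218332 = 0.569574.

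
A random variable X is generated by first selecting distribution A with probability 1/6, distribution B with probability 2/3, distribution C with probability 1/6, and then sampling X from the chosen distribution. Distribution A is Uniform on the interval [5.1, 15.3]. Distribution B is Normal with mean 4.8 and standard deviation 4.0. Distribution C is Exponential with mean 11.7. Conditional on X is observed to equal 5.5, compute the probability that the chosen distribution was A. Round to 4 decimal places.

Likelihoods f(5.5 | ·): A: 0.0980392; B: 0.09822; C: 0.0534144.
Posterior ∝ prior × likelihood. Numerator for A: 0.166667·0.0980392 = 0.0163399.
Normalizing constant: 0.166667·0.0980392 + 0.666667·0.09822 + 0.166667·0.0534144 = 0.0907223.
P(A | observation) = 0.0163399 / 0.0907223 = 0.180109.

0.1801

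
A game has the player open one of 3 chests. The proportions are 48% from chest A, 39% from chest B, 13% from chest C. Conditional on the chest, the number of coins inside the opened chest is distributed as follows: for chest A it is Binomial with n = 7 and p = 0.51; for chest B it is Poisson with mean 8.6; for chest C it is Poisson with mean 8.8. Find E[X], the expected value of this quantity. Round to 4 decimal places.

Component means — A: 3.57; B: 8.6; C: 8.8.
E[X] = 0.48·3.57 + 0.39·8.6 + 0.13·8.8 = 6.2116.

6.2116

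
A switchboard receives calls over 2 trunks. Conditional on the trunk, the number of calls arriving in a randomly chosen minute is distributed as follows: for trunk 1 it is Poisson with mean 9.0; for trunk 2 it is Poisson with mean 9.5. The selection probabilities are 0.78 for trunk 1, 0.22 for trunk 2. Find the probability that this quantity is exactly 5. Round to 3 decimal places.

Conditional on each trunk, P(X = 5): 1: 0.0607269; 2: 0.0482658.
By total probability, P(X = 5) = 0.78·0.0607269 + 0.22·0.0482658 = 0.0579854.

0.058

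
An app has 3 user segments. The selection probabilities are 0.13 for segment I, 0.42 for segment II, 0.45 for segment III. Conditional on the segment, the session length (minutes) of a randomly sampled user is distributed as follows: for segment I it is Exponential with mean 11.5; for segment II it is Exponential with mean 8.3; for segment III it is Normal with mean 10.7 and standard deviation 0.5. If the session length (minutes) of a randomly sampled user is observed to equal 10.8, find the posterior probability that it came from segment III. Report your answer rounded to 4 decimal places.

0.9508

Likelihoods f(10.8 | ·): I: 0.0339972; II: 0.0327956; III: 0.782085.
Posterior ∝ prior × likelihood. Numerator for III: 0.45·0.782085 = 0.351938.
Normalizing constant: 0.13·0.0339972 + 0.42·0.0327956 + 0.45·0.782085 = 0.370132.
P(III | observation) = 0.351938 / 0.370132 = 0.950845.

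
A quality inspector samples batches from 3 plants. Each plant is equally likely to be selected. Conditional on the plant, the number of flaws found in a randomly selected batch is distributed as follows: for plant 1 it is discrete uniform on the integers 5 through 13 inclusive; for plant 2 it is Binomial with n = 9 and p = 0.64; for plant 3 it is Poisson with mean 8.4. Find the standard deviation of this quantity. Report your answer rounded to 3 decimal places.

2.774

Per component, 1: μ=9, E[X²]=87.6667; 2: μ=5.76, E[X²]=35.2512; 3: μ=8.4, E[X²]=78.96.
E[X] = 0.333333·9 + 0.333333·5.76 + 0.333333·8.4 = 7.72.
E[X²] = 0.333333·87.6667 + 0.333333·35.2512 + 0.333333·78.96 = 67.2926.
Var(X) = E[X²] − (E[X])² = 67.2926 − 59.5984 = 7.69422.
SD(X) = √7.69422 = 2.77385.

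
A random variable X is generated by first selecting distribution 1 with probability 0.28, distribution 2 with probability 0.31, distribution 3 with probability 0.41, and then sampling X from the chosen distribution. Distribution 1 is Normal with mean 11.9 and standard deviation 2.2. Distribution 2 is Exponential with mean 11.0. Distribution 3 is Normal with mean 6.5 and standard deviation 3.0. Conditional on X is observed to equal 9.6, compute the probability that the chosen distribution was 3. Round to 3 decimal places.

0.437

Likelihoods f(9.6 | ·): 1: 0.104991; 2: 0.0379828; 3: 0.0779693.
Posterior ∝ prior × likelihood. Numerator for 3: 0.41·0.0779693 = 0.0319674.
Normalizing constant: 0.28·0.104991 + 0.31·0.0379828 + 0.41·0.0779693 = 0.0731395.
P(3 | observation) = 0.0319674 / 0.0731395 = 0.437075.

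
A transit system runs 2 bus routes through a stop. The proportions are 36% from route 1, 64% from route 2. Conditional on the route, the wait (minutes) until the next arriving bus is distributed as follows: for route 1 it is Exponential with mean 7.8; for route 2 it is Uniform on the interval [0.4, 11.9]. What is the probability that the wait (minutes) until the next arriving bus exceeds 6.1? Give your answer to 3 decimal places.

0.487

Conditional on each route, P(X > 6.1): 1: 0.457467; 2: 0.504348.
By total probability, P(X > 6.1) = 0.36·0.457467 + 0.64·0.504348 = 0.487471.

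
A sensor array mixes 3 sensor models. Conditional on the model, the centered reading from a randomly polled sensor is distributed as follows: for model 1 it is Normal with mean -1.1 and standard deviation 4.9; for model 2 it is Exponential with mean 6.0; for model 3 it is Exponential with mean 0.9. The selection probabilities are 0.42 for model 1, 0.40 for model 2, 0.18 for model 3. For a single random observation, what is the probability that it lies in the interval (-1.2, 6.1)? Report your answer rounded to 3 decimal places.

0.619

Conditional on each model, P(-1.2 < X < 6.1): 1: 0.437277; 2: 0.638201; 3: 0.998861.
By total probability, P(-1.2 < X < 6.1) = 0.42·0.437277 + 0.4·0.638201 + 0.18·0.998861 = 0.618732.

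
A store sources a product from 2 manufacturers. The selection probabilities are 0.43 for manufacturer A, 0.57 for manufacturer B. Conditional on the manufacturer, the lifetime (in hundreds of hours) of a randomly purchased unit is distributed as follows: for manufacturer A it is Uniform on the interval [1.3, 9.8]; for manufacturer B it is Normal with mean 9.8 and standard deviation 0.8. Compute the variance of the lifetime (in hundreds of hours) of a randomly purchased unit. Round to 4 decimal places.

Per component, A: μ=5.55, E[X²]=36.8233; B: μ=9.8, E[X²]=96.68.
E[X] = 0.43·5.55 + 0.57·9.8 = 7.9725.
E[X²] = 0.43·36.8233 + 0.57·96.68 = 70.9416.
Var(X) = E[X²] − (E[X])² = 70.9416 − 63.5608 = 7.38088.

7.3809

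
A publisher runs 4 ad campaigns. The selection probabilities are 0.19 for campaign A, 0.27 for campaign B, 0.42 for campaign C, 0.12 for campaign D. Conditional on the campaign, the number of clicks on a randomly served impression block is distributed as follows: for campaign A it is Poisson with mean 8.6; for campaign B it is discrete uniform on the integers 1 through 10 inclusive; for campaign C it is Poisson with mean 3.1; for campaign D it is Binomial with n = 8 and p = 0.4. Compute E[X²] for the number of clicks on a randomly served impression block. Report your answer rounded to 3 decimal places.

32.879

For each component E[X²] = Var + (mean)², giving A: 82.56; B: 38.5; C: 12.71; D: 12.16.
Overall E[X²] = 0.19·82.56 + 0.27·38.5 + 0.42·12.71 + 0.12·12.16 = 32.8788.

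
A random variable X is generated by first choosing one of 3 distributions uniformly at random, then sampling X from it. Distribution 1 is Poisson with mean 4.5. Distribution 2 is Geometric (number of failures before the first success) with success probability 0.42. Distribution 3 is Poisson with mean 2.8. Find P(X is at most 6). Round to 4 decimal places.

Conditional on each component, P(X ≤ 6): 1: 0.831051; 2: 0.97792; 3: 0.975589.
By total probability, P(X ≤ 6) = 0.333333·0.831051 + 0.333333·0.97792 + 0.333333·0.975589 = 0.928187.

0.9282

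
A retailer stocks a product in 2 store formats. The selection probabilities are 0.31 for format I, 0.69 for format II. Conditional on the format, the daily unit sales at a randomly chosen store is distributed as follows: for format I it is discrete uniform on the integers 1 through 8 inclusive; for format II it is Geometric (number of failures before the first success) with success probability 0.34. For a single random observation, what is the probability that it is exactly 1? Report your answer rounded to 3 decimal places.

0.194

Conditional on each format, P(X = 1): I: 0.125; II: 0.2244.
By total probability, P(X = 1) = 0.31·0.125 + 0.69·0.2244 = 0.193586.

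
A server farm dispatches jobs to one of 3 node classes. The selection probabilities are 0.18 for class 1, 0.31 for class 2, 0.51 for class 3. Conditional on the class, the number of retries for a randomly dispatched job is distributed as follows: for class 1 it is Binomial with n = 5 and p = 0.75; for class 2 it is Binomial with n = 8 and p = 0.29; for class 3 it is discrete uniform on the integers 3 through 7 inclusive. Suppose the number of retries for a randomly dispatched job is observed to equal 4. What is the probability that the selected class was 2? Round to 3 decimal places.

0.184

Likelihoods P(X=4 | ·): 1: 0.395508; 2: 0.125812; 3: 0.2.
Posterior ∝ prior × likelihood. Numerator for 2: 0.31·0.125812 = 0.0390018.
Normalizing constant: 0.18·0.395508 + 0.31·0.125812 + 0.51·0.2 = 0.212193.
P(2 | observation) = 0.0390018 / 0.212193 = 0.183803.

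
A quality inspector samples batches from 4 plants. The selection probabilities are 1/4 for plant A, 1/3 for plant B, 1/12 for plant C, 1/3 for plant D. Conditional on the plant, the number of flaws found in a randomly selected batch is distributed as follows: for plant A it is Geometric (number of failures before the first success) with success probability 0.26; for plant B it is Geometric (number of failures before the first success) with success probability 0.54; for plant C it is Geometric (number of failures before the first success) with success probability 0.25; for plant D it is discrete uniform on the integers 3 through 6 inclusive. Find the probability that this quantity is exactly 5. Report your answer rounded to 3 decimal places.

Conditional on each plant, P(X = 5): A: 0.0576942; B: 0.011122; C: 0.0593262; D: 0.25.
By total probability, P(X = 5) = 0.25·0.0576942 + 0.333333·0.011122 + 0.0833333·0.0593262 + 0.333333·0.25 = 0.106408.

0.106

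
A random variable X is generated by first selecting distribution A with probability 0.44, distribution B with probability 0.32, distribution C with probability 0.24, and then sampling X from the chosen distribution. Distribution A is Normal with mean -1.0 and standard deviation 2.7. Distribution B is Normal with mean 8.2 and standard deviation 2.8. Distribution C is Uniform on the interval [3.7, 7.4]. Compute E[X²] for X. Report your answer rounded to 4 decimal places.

For each component E[X²] = Var + (mean)², giving A: 8.29; B: 75.08; C: 31.9433.
Overall E[X²] = 0.44·8.29 + 0.32·75.08 + 0.24·31.9433 = 35.3396.

35.3396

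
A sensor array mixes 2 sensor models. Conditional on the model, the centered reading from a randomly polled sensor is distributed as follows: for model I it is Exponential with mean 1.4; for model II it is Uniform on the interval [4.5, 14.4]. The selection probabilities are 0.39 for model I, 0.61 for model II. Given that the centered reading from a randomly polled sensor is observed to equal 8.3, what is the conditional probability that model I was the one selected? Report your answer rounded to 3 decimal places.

0.012

Likelihoods f(8.3 | ·): I: 0.00190163; II: 0.10101.
Posterior ∝ prior × likelihood. Numerator for I: 0.39·0.00190163 = 0.000741636.
Normalizing constant: 0.39·0.00190163 + 0.61·0.10101 = 0.0623578.
P(I | observation) = 0.000741636 / 0.0623578 = 0.0118932.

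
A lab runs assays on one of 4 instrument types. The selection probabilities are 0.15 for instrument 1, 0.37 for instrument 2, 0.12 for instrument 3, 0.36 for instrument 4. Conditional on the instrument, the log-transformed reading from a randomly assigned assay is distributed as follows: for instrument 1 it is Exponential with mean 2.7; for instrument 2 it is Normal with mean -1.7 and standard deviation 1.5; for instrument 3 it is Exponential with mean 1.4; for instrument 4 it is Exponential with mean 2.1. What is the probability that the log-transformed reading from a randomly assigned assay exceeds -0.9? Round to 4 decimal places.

0.7399

Conditional on each instrument, P(X > -0.9): 1: 1; 2: 0.296901; 3: 1; 4: 1.
By total probability, P(X > -0.9) = 0.15·1 + 0.37·0.296901 + 0.12·1 + 0.36·1 = 0.739854.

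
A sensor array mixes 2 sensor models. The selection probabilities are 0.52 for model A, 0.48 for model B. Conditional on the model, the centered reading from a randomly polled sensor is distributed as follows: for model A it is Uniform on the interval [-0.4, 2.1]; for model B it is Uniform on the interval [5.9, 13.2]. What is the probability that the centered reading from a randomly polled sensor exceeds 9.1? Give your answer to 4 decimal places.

Conditional on each model, P(X > 9.1): A: 0; B: 0.561644.
By total probability, P(X > 9.1) = 0.52·0 + 0.48·0.561644 = 0.269589.

0.2696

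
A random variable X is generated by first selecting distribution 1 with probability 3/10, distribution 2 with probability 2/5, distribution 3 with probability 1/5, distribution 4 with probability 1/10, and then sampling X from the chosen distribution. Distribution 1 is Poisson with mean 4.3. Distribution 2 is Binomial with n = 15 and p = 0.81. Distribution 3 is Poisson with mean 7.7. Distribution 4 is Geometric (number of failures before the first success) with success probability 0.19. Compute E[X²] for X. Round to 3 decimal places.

For each component E[X²] = Var + (mean)², giving 1: 22.79; 2: 149.931; 3: 66.99; 4: 40.6122.
Overall E[X²] = 0.3·22.79 + 0.4·149.931 + 0.2·66.99 + 0.1·40.6122 = 84.2686.

84.269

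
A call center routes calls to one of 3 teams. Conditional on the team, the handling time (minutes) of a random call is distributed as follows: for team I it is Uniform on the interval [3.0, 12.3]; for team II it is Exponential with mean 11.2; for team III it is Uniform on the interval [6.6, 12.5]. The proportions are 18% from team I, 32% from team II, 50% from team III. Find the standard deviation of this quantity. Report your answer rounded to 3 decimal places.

6.661

Per component, I: μ=7.65, E[X²]=65.73; II: μ=11.2, E[X²]=250.88; III: μ=9.55, E[X²]=94.1033.
E[X] = 0.18·7.65 + 0.32·11.2 + 0.5·9.55 = 9.736.
E[X²] = 0.18·65.73 + 0.32·250.88 + 0.5·94.1033 = 139.165.
Var(X) = E[X²] − (E[X])² = 139.165 − 94.7897 = 44.375.
SD(X) = √44.375 = 6.66145.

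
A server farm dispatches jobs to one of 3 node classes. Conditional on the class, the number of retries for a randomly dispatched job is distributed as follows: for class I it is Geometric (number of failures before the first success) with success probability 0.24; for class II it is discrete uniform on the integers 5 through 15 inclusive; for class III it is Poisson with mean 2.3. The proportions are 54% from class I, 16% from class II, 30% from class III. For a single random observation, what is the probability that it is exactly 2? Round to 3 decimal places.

Conditional on each class, P(X = 2): I: 0.138624; II: 0; III: 0.265185.
By total probability, P(X = 2) = 0.54·0.138624 + 0.16·0 + 0.3·0.265185 = 0.154412.

0.154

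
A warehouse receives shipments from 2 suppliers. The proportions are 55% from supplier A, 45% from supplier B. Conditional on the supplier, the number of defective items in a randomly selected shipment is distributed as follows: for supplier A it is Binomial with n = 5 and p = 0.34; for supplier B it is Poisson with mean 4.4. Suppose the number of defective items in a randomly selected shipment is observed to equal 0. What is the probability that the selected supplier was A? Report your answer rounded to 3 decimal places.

0.926

Likelihoods P(X=0 | ·): A: 0.125233; B: 0.0122773.
Posterior ∝ prior × likelihood. Numerator for A: 0.55·0.125233 = 0.0688783.
Normalizing constant: 0.55·0.125233 + 0.45·0.0122773 = 0.0744031.
P(A | observation) = 0.0688783 / 0.0744031 = 0.925745.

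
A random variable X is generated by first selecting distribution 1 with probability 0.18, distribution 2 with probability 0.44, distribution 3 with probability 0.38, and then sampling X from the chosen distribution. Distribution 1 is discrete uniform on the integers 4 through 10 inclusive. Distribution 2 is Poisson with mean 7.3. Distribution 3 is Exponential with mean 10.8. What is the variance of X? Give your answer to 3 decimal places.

51.298

Per component, 1: μ=7, E[X²]=53; 2: μ=7.3, E[X²]=60.59; 3: μ=10.8, E[X²]=233.28.
E[X] = 0.18·7 + 0.44·7.3 + 0.38·10.8 = 8.576.
E[X²] = 0.18·53 + 0.44·60.59 + 0.38·233.28 = 124.846.
Var(X) = E[X²] − (E[X])² = 124.846 − 73.5478 = 51.2982.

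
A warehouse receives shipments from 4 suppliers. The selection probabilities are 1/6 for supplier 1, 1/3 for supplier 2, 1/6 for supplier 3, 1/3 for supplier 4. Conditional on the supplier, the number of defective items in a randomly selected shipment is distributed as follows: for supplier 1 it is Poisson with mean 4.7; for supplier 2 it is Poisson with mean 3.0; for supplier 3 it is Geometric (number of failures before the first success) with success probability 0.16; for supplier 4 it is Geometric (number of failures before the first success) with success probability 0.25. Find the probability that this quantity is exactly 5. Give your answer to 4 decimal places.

Conditional on each supplier, P(X = 5): 1: 0.17383; 2: 0.100819; 3: 0.0669139; 4: 0.0593262.
By total probability, P(X = 5) = 0.166667·0.17383 + 0.333333·0.100819 + 0.166667·0.0669139 + 0.333333·0.0593262 = 0.0935056.

0.0935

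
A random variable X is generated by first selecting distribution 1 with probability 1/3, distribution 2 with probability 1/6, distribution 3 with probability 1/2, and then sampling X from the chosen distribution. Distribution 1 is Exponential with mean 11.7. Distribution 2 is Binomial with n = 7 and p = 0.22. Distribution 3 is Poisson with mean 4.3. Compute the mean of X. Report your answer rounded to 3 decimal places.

Component means — 1: 11.7; 2: 1.54; 3: 4.3.
E[X] = 0.333333·11.7 + 0.166667·1.54 + 0.5·4.3 = 6.30667.

6.307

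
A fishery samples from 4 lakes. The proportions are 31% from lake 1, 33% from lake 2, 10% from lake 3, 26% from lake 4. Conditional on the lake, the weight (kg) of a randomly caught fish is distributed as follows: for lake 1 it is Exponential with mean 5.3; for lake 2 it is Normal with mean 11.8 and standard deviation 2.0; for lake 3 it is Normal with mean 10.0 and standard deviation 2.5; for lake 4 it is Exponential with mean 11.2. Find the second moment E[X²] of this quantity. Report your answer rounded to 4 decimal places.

140.5388

For each component E[X²] = Var + (mean)², giving 1: 56.18; 2: 143.24; 3: 106.25; 4: 250.88.
Overall E[X²] = 0.31·56.18 + 0.33·143.24 + 0.1·106.25 + 0.26·250.88 = 140.539.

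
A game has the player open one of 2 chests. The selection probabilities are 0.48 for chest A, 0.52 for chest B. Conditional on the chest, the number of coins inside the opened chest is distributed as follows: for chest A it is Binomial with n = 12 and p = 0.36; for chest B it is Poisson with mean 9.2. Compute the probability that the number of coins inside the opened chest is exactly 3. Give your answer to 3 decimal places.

0.096

Conditional on each chest, P(X = 3): A: 0.184906; B: 0.013113.
By total probability, P(X = 3) = 0.48·0.184906 + 0.52·0.013113 = 0.0955734.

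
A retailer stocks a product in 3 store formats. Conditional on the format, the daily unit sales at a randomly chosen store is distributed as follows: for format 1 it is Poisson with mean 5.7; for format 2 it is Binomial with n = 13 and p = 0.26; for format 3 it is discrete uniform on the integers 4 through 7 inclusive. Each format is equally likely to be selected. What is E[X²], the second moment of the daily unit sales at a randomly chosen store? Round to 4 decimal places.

For each component E[X²] = Var + (mean)², giving 1: 38.19; 2: 13.9256; 3: 31.5.
Overall E[X²] = 0.333333·38.19 + 0.333333·13.9256 + 0.333333·31.5 = 27.8719.

27.8719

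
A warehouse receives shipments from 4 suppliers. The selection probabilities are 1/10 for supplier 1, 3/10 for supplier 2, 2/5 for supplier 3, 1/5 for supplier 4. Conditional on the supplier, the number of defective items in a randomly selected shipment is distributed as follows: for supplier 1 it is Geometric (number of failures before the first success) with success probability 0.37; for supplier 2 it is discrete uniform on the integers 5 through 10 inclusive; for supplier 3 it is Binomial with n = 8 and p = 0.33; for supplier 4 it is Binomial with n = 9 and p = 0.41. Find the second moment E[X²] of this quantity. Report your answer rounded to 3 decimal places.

For each component E[X²] = Var + (mean)², giving 1: 7.5011; 2: 59.1667; 3: 8.7384; 4: 15.7932.
Overall E[X²] = 0.1·7.5011 + 0.3·59.1667 + 0.4·8.7384 + 0.2·15.7932 = 25.1541.

25.154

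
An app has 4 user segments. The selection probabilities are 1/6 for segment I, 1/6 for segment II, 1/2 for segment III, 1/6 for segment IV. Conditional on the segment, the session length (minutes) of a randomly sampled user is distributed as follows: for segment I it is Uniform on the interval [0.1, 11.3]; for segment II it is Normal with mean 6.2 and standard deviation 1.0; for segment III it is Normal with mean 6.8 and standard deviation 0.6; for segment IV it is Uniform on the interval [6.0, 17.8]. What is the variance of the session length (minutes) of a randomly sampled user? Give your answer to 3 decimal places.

8.298

Per component, I: μ=5.7, E[X²]=42.9433; II: μ=6.2, E[X²]=39.44; III: μ=6.8, E[X²]=46.6; IV: μ=11.9, E[X²]=153.213.
E[X] = 0.166667·5.7 + 0.166667·6.2 + 0.5·6.8 + 0.166667·11.9 = 7.36667.
E[X²] = 0.166667·42.9433 + 0.166667·39.44 + 0.5·46.6 + 0.166667·153.213 = 62.5661.
Var(X) = E[X²] − (E[X])² = 62.5661 − 54.2678 = 8.29833.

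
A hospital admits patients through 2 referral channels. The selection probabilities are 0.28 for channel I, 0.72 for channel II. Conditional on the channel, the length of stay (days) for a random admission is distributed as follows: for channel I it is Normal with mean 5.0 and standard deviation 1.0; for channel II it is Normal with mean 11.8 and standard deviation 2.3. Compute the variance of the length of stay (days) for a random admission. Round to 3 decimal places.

13.411

Per component, I: μ=5, E[X²]=26; II: μ=11.8, E[X²]=144.53.
E[X] = 0.28·5 + 0.72·11.8 = 9.896.
E[X²] = 0.28·26 + 0.72·144.53 = 111.342.
Var(X) = E[X²] − (E[X])² = 111.342 − 97.9308 = 13.4108.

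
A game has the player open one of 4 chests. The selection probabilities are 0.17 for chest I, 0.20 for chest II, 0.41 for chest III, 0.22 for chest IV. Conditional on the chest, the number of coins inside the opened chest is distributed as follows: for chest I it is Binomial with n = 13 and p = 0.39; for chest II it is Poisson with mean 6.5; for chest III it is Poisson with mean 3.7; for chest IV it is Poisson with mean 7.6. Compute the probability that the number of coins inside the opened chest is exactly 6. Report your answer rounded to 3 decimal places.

0.129

Conditional on each chest, P(X = 6): I: 0.189764; II: 0.157483; III: 0.0881025; IV: 0.13394.
By total probability, P(X = 6) = 0.17·0.189764 + 0.2·0.157483 + 0.41·0.0881025 + 0.22·0.13394 = 0.129345.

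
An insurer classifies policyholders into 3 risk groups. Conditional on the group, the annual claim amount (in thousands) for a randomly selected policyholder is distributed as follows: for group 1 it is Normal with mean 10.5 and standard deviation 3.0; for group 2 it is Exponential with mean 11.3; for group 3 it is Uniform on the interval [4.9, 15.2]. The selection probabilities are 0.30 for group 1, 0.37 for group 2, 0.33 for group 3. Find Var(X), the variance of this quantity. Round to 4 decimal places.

Per component, 1: μ=10.5, E[X²]=119.25; 2: μ=11.3, E[X²]=255.38; 3: μ=10.05, E[X²]=109.843.
E[X] = 0.3·10.5 + 0.37·11.3 + 0.33·10.05 = 10.6475.
E[X²] = 0.3·119.25 + 0.37·255.38 + 0.33·109.843 = 166.514.
Var(X) = E[X²] − (E[X])² = 166.514 − 113.369 = 53.1446.

53.1446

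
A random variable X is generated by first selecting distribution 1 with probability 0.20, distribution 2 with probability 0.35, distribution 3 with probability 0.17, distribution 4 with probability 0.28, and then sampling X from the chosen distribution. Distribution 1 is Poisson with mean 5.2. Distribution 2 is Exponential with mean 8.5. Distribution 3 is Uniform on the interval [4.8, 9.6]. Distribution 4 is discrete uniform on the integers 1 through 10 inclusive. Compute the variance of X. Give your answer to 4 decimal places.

30.9874

Per component, 1: μ=5.2, E[X²]=32.24; 2: μ=8.5, E[X²]=144.5; 3: μ=7.2, E[X²]=53.76; 4: μ=5.5, E[X²]=38.5.
E[X] = 0.2·5.2 + 0.35·8.5 + 0.17·7.2 + 0.28·5.5 = 6.779.
E[X²] = 0.2·32.24 + 0.35·144.5 + 0.17·53.76 + 0.28·38.5 = 76.9422.
Var(X) = E[X²] − (E[X])² = 76.9422 − 45.9548 = 30.9874.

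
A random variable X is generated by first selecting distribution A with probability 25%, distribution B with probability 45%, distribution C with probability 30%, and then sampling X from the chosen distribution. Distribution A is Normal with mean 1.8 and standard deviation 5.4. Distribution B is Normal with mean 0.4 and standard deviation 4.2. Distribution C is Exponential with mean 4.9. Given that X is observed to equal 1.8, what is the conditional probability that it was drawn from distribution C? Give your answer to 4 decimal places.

0.4186

Likelihoods f(1.8 | ·): A: 0.0738782; B: 0.0898531; C: 0.141341.
Posterior ∝ prior × likelihood. Numerator for C: 0.3·0.141341 = 0.0424022.
Normalizing constant: 0.25·0.0738782 + 0.45·0.0898531 + 0.3·0.141341 = 0.101306.
P(C | observation) = 0.0424022 / 0.101306 = 0.418557.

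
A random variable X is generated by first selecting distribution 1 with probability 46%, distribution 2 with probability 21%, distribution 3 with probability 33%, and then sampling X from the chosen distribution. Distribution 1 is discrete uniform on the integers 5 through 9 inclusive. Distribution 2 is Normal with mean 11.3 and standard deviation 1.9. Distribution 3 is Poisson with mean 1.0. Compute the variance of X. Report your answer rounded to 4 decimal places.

Per component, 1: μ=7, E[X²]=51; 2: μ=11.3, E[X²]=131.3; 3: μ=1, E[X²]=2.
E[X] = 0.46·7 + 0.21·11.3 + 0.33·1 = 5.923.
E[X²] = 0.46·51 + 0.21·131.3 + 0.33·2 = 51.693.
Var(X) = E[X²] − (E[X])² = 51.693 − 35.0819 = 16.6111.

16.6111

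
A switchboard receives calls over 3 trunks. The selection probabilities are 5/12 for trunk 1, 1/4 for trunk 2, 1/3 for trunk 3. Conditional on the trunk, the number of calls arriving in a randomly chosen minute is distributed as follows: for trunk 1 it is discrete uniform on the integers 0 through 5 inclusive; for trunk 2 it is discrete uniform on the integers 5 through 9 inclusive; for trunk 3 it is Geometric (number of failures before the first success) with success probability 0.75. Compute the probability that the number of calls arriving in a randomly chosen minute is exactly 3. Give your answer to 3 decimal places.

0.073

Conditional on each trunk, P(X = 3): 1: 0.166667; 2: 0; 3: 0.0117188.
By total probability, P(X = 3) = 0.416667·0.166667 + 0.25·0 + 0.333333·0.0117188 = 0.0733507.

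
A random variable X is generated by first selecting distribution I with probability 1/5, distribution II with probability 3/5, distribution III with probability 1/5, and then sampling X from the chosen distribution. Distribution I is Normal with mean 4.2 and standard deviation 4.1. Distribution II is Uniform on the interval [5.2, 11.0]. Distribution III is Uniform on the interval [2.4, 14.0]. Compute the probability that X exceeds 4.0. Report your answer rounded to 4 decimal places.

0.8763

Conditional on each component, P(X > 4.0): I: 0.519453; II: 1; III: 0.862069.
By total probability, P(X > 4.0) = 0.2·0.519453 + 0.6·1 + 0.2·0.862069 = 0.876304.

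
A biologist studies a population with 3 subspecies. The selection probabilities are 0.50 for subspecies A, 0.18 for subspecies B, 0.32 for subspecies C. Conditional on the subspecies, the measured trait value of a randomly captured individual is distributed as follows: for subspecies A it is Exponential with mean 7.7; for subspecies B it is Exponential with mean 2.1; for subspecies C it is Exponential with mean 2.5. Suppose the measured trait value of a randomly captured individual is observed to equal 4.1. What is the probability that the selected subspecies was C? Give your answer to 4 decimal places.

Likelihoods f(4.1 | ·): A: 0.0762538; B: 0.0675884; C: 0.077592.
Posterior ∝ prior × likelihood. Numerator for C: 0.32·0.077592 = 0.0248294.
Normalizing constant: 0.5·0.0762538 + 0.18·0.0675884 + 0.32·0.077592 = 0.0751223.
P(C | observation) = 0.0248294 / 0.0751223 = 0.33052.

0.3305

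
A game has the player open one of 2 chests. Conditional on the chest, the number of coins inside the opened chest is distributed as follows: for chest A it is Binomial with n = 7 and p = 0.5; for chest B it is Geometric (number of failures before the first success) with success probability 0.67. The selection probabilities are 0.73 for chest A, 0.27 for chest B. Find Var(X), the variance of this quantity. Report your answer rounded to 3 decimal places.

3.259

Per component, A: μ=3.5, E[X²]=14; B: μ=0.492537, E[X²]=0.977723.
E[X] = 0.73·3.5 + 0.27·0.492537 = 2.68799.
E[X²] = 0.73·14 + 0.27·0.977723 = 10.484.
Var(X) = E[X²] − (E[X])² = 10.484 − 7.22526 = 3.25872.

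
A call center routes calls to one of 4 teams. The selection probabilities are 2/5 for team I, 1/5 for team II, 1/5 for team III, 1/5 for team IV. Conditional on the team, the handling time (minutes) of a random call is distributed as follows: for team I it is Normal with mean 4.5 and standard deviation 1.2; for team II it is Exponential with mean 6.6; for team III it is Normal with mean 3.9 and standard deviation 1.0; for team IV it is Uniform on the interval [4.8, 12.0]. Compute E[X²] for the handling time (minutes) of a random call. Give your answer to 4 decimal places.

For each component E[X²] = Var + (mean)², giving I: 21.69; II: 87.12; III: 16.21; IV: 74.88.
Overall E[X²] = 0.4·21.69 + 0.2·87.12 + 0.2·16.21 + 0.2·74.88 = 44.318.

44.3180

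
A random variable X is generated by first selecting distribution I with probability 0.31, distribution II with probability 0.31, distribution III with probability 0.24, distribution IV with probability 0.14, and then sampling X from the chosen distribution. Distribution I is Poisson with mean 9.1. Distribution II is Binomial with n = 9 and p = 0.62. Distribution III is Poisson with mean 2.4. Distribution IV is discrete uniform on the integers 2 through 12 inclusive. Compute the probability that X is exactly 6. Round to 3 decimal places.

Conditional on each component, P(X = 6): I: 0.0880716; II: 0.261806; III: 0.0240784; IV: 0.0909091.
By total probability, P(X = 6) = 0.31·0.0880716 + 0.31·0.261806 + 0.24·0.0240784 + 0.14·0.0909091 = 0.126968.

0.127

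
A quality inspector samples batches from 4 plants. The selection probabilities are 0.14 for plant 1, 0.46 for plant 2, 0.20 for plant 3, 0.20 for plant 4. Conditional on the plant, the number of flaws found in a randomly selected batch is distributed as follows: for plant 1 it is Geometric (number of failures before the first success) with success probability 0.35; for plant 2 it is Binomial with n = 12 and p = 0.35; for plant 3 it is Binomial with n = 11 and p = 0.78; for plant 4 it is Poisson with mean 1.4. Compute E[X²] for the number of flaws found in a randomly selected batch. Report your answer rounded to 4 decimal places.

26.3687

For each component E[X²] = Var + (mean)², giving 1: 8.7551; 2: 20.37; 3: 75.504; 4: 3.36.
Overall E[X²] = 0.14·8.7551 + 0.46·20.37 + 0.2·75.504 + 0.2·3.36 = 26.3687.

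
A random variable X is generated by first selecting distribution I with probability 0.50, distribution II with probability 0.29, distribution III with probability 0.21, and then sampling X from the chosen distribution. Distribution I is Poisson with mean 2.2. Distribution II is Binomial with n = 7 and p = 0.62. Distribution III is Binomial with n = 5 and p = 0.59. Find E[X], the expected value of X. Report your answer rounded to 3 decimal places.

2.978

Component means — I: 2.2; II: 4.34; III: 2.95.
E[X] = 0.5·2.2 + 0.29·4.34 + 0.21·2.95 = 2.9781.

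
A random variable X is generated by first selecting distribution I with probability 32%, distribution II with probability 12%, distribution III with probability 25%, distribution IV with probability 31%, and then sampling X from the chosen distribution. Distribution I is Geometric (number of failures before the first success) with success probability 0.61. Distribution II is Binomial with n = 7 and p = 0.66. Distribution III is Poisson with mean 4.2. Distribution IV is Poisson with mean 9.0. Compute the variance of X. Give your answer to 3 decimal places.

15.425

Per component, I: μ=0.639344, E[X²]=1.45687; II: μ=4.62, E[X²]=22.9152; III: μ=4.2, E[X²]=21.84; IV: μ=9, E[X²]=90.
E[X] = 0.32·0.639344 + 0.12·4.62 + 0.25·4.2 + 0.31·9 = 4.59899.
E[X²] = 0.32·1.45687 + 0.12·22.9152 + 0.25·21.84 + 0.31·90 = 36.576.
Var(X) = E[X²] − (E[X])² = 36.576 − 21.1507 = 15.4253.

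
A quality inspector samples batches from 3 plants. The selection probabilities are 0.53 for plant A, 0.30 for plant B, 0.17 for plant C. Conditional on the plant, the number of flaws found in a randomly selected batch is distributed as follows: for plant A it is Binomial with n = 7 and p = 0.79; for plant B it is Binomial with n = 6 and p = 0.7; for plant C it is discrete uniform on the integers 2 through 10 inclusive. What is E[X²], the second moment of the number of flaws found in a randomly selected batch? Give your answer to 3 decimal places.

For each component E[X²] = Var + (mean)², giving A: 31.7422; B: 18.9; C: 42.6667.
Overall E[X²] = 0.53·31.7422 + 0.3·18.9 + 0.17·42.6667 = 29.7467.

29.747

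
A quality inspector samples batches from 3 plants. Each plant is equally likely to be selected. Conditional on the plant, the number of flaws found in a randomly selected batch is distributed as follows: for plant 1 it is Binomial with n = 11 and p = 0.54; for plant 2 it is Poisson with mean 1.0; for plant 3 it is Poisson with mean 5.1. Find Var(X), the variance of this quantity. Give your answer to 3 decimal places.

7.602

Per component, 1: μ=5.94, E[X²]=38.016; 2: μ=1, E[X²]=2; 3: μ=5.1, E[X²]=31.11.
E[X] = 0.333333·5.94 + 0.333333·1 + 0.333333·5.1 = 4.01333.
E[X²] = 0.333333·38.016 + 0.333333·2 + 0.333333·31.11 = 23.7087.
Var(X) = E[X²] − (E[X])² = 23.7087 − 16.1068 = 7.60182.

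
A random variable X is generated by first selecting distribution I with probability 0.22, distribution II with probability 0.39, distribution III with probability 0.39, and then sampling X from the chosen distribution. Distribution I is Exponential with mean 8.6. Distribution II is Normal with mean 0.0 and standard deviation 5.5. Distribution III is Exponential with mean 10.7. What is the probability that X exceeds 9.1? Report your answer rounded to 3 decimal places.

0.262

Conditional on each component, P(X > 9.1): I: 0.347101; II: 0.0490084; III: 0.427215.
By total probability, P(X > 9.1) = 0.22·0.347101 + 0.39·0.0490084 + 0.39·0.427215 = 0.262089.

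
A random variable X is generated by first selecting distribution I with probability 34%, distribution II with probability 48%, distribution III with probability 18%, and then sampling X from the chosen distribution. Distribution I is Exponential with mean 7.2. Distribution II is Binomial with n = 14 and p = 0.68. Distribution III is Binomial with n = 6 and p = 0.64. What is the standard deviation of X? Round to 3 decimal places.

Per component, I: μ=7.2, E[X²]=103.68; II: μ=9.52, E[X²]=93.6768; III: μ=3.84, E[X²]=16.128.
E[X] = 0.34·7.2 + 0.48·9.52 + 0.18·3.84 = 7.7088.
E[X²] = 0.34·103.68 + 0.48·93.6768 + 0.18·16.128 = 83.1191.
Var(X) = E[X²] − (E[X])² = 83.1191 − 59.4256 = 23.6935.
SD(X) = √23.6935 = 4.8676.

4.868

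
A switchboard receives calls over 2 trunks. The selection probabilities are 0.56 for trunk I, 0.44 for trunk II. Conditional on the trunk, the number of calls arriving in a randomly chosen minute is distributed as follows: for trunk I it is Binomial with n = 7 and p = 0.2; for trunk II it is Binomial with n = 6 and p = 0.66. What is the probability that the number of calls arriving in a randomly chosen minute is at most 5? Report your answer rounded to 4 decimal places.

0.9634

Conditional on each trunk, P(X ≤ 5): I: 0.999629; II: 0.917346.
By total probability, P(X ≤ 5) = 0.56·0.999629 + 0.44·0.917346 = 0.963424.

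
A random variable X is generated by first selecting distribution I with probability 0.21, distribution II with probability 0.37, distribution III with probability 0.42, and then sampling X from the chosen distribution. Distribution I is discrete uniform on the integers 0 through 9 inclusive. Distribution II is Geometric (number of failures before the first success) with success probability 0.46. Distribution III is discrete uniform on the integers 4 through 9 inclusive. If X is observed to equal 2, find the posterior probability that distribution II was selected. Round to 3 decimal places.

Likelihoods P(X=2 | ·): I: 0.1; II: 0.134136; III: 0.
Posterior ∝ prior × likelihood. Numerator for II: 0.37·0.134136 = 0.0496303.
Normalizing constant: 0.21·0.1 + 0.37·0.134136 + 0.42·0 = 0.0706303.
P(II | observation) = 0.0496303 / 0.0706303 = 0.702677.

0.703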